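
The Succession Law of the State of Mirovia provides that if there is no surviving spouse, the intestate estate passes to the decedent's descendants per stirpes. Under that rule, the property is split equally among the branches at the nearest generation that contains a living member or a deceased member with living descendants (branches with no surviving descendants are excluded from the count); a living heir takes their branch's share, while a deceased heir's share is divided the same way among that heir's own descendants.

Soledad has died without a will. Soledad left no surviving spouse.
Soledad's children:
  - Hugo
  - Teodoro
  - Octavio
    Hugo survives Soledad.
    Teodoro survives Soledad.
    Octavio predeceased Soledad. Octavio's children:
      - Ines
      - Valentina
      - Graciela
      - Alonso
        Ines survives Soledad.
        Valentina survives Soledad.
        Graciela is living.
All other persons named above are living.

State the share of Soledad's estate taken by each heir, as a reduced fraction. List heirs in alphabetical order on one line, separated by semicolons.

There is no surviving spouse, so the entire estate passes to Soledad's descendants per stirpes.
The estate is divided into 3 equal shares of 1/3 among Hugo, Teodoro, Octavio.
Hugo is living and takes 1/3.
Teodoro is living and takes 1/3.
Octavio predeceased; the 1/3 allotted to Octavio's branch passes to Octavio's issue by representation.
The 1/3 is divided into 4 equal shares of 1/12 among Ines, Valentina, Graciela, Alonso.
Ines is living and takes 1/12.
Valentina is living and takes 1/12.
Graciela is living and takes 1/12.
Alonso is living and takes 1/12.

Alonso 1/12; Graciela 1/12; Hugo 1/3; Ines 1/12; Teodoro 1/3; Valentina 1/12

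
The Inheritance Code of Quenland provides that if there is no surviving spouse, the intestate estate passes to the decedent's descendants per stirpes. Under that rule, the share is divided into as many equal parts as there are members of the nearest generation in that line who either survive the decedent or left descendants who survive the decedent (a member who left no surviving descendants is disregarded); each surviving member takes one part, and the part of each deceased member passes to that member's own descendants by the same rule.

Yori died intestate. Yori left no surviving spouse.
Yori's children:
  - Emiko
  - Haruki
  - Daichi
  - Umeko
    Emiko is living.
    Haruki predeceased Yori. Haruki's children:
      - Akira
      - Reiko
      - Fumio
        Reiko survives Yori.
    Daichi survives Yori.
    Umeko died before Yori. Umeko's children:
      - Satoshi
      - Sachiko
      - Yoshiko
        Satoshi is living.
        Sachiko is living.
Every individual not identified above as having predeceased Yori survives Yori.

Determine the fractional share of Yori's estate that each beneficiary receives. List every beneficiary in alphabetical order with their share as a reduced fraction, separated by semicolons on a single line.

Akira 1/12; Daichi 1/4; Emiko 1/4; Fumio 1/12; Reiko 1/12; Sachiko 1/12; Satoshi 1/12; Yoshiko 1/12

There is no surviving spouse, so the entire estate passes to Yori's descendants per stirpes.
The estate is divided into 4 equal shares of 1/4 among Emiko, Haruki, Daichi, Umeko.
Emiko is living and takes 1/4.
Haruki predeceased; the 1/4 allotted to Haruki's branch passes to Haruki's issue by representation.
The 1/4 is divided into 3 equal shares of 1/12 among Akira, Reiko, Fumio.
Akira is living and takes 1/12.
Reiko is living and takes 1/12.
Fumio is living and takes 1/12.
Daichi is living and takes 1/4.
Umeko predeceased; the 1/4 allotted to Umeko's branch passes to Umeko's issue by representation.
The 1/4 is divided into 3 equal shares of 1/12 among Satoshi, Sachiko, Yoshiko.
Satoshi is living and takes 1/12.
Sachiko is living and takes 1/12.
Yoshiko is living and takes 1/12.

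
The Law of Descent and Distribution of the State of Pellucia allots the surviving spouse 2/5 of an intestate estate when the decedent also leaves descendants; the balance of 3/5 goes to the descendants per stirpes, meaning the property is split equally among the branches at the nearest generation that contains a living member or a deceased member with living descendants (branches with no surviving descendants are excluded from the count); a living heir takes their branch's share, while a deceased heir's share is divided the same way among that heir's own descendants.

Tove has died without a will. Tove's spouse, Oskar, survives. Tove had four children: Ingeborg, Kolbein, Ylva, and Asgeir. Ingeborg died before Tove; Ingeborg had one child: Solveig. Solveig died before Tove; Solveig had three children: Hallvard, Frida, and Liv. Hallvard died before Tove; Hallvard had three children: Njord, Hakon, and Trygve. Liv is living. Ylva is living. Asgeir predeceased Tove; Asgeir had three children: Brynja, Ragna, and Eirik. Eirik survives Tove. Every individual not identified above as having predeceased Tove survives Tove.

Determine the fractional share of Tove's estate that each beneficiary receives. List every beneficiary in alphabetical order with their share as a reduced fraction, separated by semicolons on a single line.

Brynja 1/20; Eirik 1/20; Frida 1/20; Hakon 1/60; Kolbein 3/20; Liv 1/20; Njord 1/60; Oskar 2/5; Ragna 1/20; Trygve 1/60; Ylva 3/20

Oskar, as surviving spouse, takes 2/5.
The remaining 3/5 passes to Tove's descendants per stirpes.
The 3/5 is divided into 4 equal shares of 3/20 among Ingeborg, Kolbein, Ylva, Asgeir.
Ingeborg predeceased; the 3/20 allotted to Ingeborg's branch passes to Ingeborg's issue by representation.
Solveig's line is the sole branch at this level, so the full 3/20 passes to Solveig's issue by representation.
The 3/20 is divided into 3 equal shares of 1/20 among Hallvard, Frida, Liv.
Hallvard predeceased; the 1/20 allotted to Hallvard's branch passes to Hallvard's issue by representation.
The 1/20 is divided into 3 equal shares of 1/60 among Njord, Hakon, Trygve.
Njord is living and takes 1/60.
Hakon is living and takes 1/60.
Trygve is living and takes 1/60.
Frida is living and takes 1/20.
Liv is living and takes 1/20.
Kolbein is living and takes 3/20.
Ylva is living and takes 3/20.
Asgeir predeceased; the 3/20 allotted to Asgeir's branch passes to Asgeir's issue by representation.
The 3/20 is divided into 3 equal shares of 1/20 among Brynja, Ragna, Eirik.
Brynja is living and takes 1/20.
Ragna is living and takes 1/20.
Eirik is living and takes 1/20.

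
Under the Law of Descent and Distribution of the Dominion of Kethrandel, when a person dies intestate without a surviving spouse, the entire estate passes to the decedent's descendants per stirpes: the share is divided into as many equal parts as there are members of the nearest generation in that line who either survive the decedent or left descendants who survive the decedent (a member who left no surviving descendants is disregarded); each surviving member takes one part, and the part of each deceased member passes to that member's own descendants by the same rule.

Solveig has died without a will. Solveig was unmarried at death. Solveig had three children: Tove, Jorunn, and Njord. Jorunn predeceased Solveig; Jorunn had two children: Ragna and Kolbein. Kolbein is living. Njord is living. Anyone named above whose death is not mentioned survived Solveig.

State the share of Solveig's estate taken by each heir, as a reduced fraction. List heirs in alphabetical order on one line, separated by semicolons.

Kolbein 1/6; Njord 1/3; Ragna 1/6; Tove 1/3

There is no surviving spouse, so the entire estate passes to Solveig's descendants per stirpes.
The estate is divided into 3 equal shares of 1/3 among Tove, Jorunn, Njord.
Tove is living and takes 1/3.
Jorunn predeceased; the 1/3 allotted to Jorunn's branch passes to Jorunn's issue by representation.
The 1/3 is divided into 2 equal shares of 1/6 among Ragna, Kolbein.
Ragna is living and takes 1/6.
Kolbein is living and takes 1/6.
Njord is living and takes 1/3.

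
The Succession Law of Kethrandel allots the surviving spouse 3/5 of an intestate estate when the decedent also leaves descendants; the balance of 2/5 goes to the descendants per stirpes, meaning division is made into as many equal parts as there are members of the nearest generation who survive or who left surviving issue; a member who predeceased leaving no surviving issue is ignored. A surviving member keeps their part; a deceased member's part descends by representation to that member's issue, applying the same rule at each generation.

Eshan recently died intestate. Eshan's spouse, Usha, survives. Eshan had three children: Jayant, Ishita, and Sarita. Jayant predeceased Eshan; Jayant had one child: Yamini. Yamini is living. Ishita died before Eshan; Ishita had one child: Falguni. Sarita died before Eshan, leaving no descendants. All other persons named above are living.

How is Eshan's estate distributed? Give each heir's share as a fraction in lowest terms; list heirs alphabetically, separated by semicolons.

Falguni 1/5; Usha 3/5; Yamini 1/5

Usha, as surviving spouse, takes 3/5.
The remaining 2/5 passes to Eshan's descendants per stirpes.
Sarita left no surviving issue, so that branch lapses and is disregarded.
The 2/5 is divided into 2 equal shares of 1/5 among Jayant, Ishita.
Jayant predeceased; the 1/5 allotted to Jayant's branch passes to Jayant's issue by representation.
Yamini is the sole taker at this level and receives the full 1/5.
Ishita predeceased; the 1/5 allotted to Ishita's branch passes to Ishita's issue by representation.
Falguni is the sole taker at this level and receives the full 1/5.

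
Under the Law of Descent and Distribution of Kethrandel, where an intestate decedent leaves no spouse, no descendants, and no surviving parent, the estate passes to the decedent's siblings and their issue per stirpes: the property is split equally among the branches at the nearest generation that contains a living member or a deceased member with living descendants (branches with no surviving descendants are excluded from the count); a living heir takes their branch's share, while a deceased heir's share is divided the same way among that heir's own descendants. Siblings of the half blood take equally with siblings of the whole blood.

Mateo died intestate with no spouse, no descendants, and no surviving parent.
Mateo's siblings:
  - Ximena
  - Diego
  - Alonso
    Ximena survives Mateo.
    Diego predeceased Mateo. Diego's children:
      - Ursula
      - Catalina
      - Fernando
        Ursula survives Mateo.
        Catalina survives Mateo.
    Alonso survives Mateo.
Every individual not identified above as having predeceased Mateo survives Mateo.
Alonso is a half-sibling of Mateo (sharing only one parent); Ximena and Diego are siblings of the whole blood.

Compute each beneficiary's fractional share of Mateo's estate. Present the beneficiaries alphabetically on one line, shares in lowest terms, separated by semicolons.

Alonso 1/3; Catalina 1/9; Fernando 1/9; Ursula 1/9; Ximena 1/3

No spouse, descendants, or parent survives, so the estate passes to Mateo's siblings per stirpes.
Half-blood and whole-blood siblings take equally under the stated rule.
The estate is divided into 3 equal shares of 1/3 among Ximena, Diego, Alonso.
Ximena is living and takes 1/3.
Diego predeceased; the 1/3 allotted to Diego's branch passes to Diego's issue by representation.
The 1/3 is divided into 3 equal shares of 1/9 among Ursula, Catalina, Fernando.
Ursula is living and takes 1/9.
Catalina is living and takes 1/9.
Fernando is living and takes 1/9.
Alonso is living and takes 1/3.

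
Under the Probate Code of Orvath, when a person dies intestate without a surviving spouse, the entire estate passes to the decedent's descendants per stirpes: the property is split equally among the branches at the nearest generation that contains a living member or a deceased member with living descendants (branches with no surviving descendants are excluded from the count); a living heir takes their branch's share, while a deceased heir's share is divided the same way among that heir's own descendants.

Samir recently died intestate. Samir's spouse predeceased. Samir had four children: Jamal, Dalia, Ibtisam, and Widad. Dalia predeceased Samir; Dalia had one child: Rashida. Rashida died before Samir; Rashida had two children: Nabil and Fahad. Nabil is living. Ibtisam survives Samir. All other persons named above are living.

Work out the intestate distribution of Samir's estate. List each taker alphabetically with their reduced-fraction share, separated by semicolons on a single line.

Fahad 1/8; Ibtisam 1/4; Jamal 1/4; Nabil 1/8; Widad 1/4

There is no surviving spouse, so the entire estate passes to Samir's descendants per stirpes.
The estate is divided into 4 equal shares of 1/4 among Jamal, Dalia, Ibtisam, Widad.
Jamal is living and takes 1/4.
Dalia predeceased; the 1/4 allotted to Dalia's branch passes to Dalia's issue by representation.
Rashida's line is the sole branch at this level, so the full 1/4 passes to Rashida's issue by representation.
The 1/4 is divided into 2 equal shares of 1/8 among Nabil, Fahad.
Nabil is living and takes 1/8.
Fahad is living and takes 1/8.
Ibtisam is living and takes 1/4.
Widad is living and takes 1/4.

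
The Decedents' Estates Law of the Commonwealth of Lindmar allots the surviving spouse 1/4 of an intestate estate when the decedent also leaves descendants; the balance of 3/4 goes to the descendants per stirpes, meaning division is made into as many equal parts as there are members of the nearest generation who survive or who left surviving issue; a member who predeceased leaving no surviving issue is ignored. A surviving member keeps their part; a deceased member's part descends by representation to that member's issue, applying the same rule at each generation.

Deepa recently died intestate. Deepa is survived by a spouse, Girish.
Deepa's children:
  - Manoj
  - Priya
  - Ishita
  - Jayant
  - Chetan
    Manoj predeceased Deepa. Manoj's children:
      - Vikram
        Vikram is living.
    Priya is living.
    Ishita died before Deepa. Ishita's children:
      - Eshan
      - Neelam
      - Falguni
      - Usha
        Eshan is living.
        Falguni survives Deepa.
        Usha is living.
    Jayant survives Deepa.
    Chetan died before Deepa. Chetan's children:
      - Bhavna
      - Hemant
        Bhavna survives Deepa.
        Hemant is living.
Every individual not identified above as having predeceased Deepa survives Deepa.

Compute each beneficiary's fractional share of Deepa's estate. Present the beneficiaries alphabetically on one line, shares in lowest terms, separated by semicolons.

Bhavna 3/40; Eshan 3/80; Falguni 3/80; Girish 1/4; Hemant 3/40; Jayant 3/20; Neelam 3/80; Priya 3/20; Usha 3/80; Vikram 3/20

Girish, as surviving spouse, takes 1/4.
The remaining 3/4 passes to Deepa's descendants per stirpes.
The 3/4 is divided into 5 equal shares of 3/20 among Manoj, Priya, Ishita, Jayant, Chetan.
Manoj predeceased; the 3/20 allotted to Manoj's branch passes to Manoj's issue by representation.
Vikram is the sole taker at this level and receives the full 3/20.
Priya is living and takes 3/20.
Ishita predeceased; the 3/20 allotted to Ishita's branch passes to Ishita's issue by representation.
The 3/20 is divided into 4 equal shares of 3/80 among Eshan, Neelam, Falguni, Usha.
Eshan is living and takes 3/80.
Neelam is living and takes 3/80.
Falguni is living and takes 3/80.
Usha is living and takes 3/80.
Jayant is living and takes 3/20.
Chetan predeceased; the 3/20 allotted to Chetan's branch passes to Chetan's issue by representation.
The 3/20 is divided into 2 equal shares of 3/40 among Bhavna, Hemant.
Bhavna is living and takes 3/40.
Hemant is living and takes 3/40.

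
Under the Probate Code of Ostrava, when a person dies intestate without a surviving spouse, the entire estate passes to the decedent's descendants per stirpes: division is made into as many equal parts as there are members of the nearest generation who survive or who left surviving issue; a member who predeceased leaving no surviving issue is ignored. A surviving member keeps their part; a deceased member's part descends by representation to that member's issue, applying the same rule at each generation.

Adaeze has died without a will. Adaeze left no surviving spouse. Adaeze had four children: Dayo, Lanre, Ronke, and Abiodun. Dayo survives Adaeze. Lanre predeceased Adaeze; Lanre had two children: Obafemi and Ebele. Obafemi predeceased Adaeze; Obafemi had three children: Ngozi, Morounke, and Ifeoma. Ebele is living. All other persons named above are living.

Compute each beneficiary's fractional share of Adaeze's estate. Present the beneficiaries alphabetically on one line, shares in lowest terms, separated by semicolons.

There is no surviving spouse, so the entire estate passes to Adaeze's descendants per stirpes.
The estate is divided into 4 equal shares of 1/4 among Dayo, Lanre, Ronke, Abiodun.
Dayo is living and takes 1/4.
Lanre predeceased; the 1/4 allotted to Lanre's branch passes to Lanre's issue by representation.
The 1/4 is divided into 2 equal shares of 1/8 among Obafemi, Ebele.
Obafemi predeceased; the 1/8 allotted to Obafemi's branch passes to Obafemi's issue by representation.
The 1/8 is divided into 3 equal shares of 1/24 among Ngozi, Morounke, Ifeoma.
Ngozi is living and takes 1/24.
Morounke is living and takes 1/24.
Ifeoma is living and takes 1/24.
Ebele is living and takes 1/8.
Ronke is living and takes 1/4.
Abiodun is living and takes 1/4.

Abiodun 1/4; Dayo 1/4; Ebele 1/8; Ifeoma 1/24; Morounke 1/24; Ngozi 1/24; Ronke 1/4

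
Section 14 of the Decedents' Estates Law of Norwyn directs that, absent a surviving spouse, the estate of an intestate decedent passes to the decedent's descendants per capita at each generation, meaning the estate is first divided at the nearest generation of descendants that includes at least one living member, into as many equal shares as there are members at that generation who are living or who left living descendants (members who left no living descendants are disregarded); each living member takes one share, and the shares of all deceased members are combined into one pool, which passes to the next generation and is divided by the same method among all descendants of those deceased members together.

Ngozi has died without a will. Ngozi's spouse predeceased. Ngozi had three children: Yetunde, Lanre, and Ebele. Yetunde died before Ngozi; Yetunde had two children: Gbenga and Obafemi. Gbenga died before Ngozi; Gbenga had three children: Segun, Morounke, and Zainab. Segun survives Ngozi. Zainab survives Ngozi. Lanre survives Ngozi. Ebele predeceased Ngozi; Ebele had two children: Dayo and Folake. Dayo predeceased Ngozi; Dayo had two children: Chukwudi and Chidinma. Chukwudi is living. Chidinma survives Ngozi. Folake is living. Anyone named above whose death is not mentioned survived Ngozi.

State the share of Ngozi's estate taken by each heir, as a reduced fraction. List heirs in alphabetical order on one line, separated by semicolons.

There is no surviving spouse, so the entire estate passes to Ngozi's descendants per capita at each generation.
At generation 1 (Yetunde, Lanre, Ebele) there are 3 shares of (1)/3 = 1/3 each.
Living: Lanre — each takes 1/3.
Deceased: Yetunde and Ebele. Their combined 2/3 is pooled and carried to generation 2.
At generation 2 (Gbenga, Obafemi, Dayo, Folake) there are 4 shares of (2/3)/4 = 1/6 each.
Living: Obafemi and Folake — each takes 1/6.
Deceased: Gbenga and Dayo. Their combined 1/3 is pooled and carried to generation 3.
At generation 3 (Segun, Morounke, Zainab, Chukwudi, Chidinma) there are 5 shares of (1/3)/5 = 1/15 each.
Living: Segun, Morounke, Zainab, Chukwudi, and Chidinma — each takes 1/15.

Chidinma 1/15; Chukwudi 1/15; Folake 1/6; Lanre 1/3; Morounke 1/15; Obafemi 1/6; Segun 1/15; Zainab 1/15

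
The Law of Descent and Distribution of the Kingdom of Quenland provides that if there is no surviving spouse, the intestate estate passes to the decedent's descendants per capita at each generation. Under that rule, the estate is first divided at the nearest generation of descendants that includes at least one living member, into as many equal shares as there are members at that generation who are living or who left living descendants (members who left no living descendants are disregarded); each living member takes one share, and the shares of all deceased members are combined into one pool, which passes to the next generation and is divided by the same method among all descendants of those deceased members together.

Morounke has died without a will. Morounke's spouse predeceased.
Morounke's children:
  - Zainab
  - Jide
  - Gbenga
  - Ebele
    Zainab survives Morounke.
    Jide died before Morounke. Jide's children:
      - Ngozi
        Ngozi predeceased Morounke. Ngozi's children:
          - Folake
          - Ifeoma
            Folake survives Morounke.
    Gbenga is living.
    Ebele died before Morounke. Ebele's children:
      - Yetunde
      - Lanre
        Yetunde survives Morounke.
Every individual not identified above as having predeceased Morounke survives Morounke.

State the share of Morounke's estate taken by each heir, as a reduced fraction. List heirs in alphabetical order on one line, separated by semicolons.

There is no surviving spouse, so the entire estate passes to Morounke's descendants per capita at each generation.
At generation 1 (Zainab, Jide, Gbenga, Ebele) there are 4 shares of (1)/4 = 1/4 each.
Living: Zainab and Gbenga — each takes 1/4.
Deceased: Jide and Ebele. Their combined 1/2 is pooled and carried to generation 2.
At generation 2 (Ngozi, Yetunde, Lanre) there are 3 shares of (1/2)/3 = 1/6 each.
Living: Yetunde and Lanre — each takes 1/6.
Deceased: Ngozi. That 1/6 share is carried to generation 3.
At generation 3 (Folake, Ifeoma) there are 2 shares of (1/6)/2 = 1/12 each.
Living: Folake and Ifeoma — each takes 1/12.

Folake 1/12; Gbenga 1/4; Ifeoma 1/12; Lanre 1/6; Yetunde 1/6; Zainab 1/4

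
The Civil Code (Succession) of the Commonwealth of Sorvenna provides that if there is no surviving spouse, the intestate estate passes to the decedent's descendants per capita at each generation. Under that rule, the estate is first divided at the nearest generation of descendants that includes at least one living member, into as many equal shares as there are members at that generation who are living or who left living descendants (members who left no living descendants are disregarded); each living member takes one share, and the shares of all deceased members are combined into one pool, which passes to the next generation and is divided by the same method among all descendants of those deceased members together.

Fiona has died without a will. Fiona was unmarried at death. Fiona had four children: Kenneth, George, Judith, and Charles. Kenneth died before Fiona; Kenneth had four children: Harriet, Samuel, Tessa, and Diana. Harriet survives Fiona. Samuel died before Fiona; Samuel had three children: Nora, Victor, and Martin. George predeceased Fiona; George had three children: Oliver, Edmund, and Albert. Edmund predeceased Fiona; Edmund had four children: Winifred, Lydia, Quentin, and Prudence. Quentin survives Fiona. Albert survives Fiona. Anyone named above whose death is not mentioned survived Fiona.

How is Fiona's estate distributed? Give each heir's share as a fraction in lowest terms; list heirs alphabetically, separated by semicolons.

Albert 1/14; Charles 1/4; Diana 1/14; Harriet 1/14; Judith 1/4; Lydia 1/49; Martin 1/49; Nora 1/49; Oliver 1/14; Prudence 1/49; Quentin 1/49; Tessa 1/14; Victor 1/49; Winifred 1/49

There is no surviving spouse, so the entire estate passes to Fiona's descendants per capita at each generation.
At generation 1 (Kenneth, George, Judith, Charles) there are 4 shares of (1)/4 = 1/4 each.
Living: Judith and Charles — each takes 1/4.
Deceased: Kenneth and George. Their combined 1/2 is pooled and carried to generation 2.
At generation 2 (Harriet, Samuel, Tessa, Diana, Oliver, Edmund, Albert) there are 7 shares of (1/2)/7 = 1/14 each.
Living: Harriet, Tessa, Diana, Oliver, and Albert — each takes 1/14.
Deceased: Samuel and Edmund. Their combined 1/7 is pooled and carried to generation 3.
At generation 3 (Nora, Victor, Martin, Winifred, Lydia, Quentin, Prudence) there are 7 shares of (1/7)/7 = 1/49 each.
Living: Nora, Victor, Martin, Winifred, Lydia, Quentin, and Prudence — each takes 1/49.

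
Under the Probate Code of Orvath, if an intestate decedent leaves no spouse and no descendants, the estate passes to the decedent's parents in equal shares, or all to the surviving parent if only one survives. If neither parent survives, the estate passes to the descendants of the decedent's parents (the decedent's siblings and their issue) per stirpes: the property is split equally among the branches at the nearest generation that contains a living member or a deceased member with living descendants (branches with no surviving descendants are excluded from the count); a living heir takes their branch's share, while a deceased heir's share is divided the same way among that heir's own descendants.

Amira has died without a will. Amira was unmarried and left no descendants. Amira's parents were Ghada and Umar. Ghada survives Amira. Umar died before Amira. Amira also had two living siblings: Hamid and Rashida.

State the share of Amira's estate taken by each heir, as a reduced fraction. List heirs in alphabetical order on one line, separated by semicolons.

Only one parent, Ghada, survives, so Ghada takes the entire estate. The siblings take nothing because a surviving parent has priority.

Ghada 1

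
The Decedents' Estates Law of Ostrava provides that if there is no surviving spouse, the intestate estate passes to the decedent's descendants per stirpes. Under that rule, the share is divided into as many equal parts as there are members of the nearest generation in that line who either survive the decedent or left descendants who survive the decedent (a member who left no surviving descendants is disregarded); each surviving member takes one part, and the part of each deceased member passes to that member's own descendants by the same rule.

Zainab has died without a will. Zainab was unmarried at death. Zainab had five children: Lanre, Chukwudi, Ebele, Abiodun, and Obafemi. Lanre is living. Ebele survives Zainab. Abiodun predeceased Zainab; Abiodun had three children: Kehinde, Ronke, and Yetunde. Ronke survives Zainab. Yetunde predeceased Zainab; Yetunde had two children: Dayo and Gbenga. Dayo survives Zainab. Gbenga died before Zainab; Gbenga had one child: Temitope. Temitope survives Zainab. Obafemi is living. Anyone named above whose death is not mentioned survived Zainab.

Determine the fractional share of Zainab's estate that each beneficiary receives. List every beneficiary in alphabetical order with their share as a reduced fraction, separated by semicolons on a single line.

There is no surviving spouse, so the entire estate passes to Zainab's descendants per stirpes.
The estate is divided into 5 equal shares of 1/5 among Lanre, Chukwudi, Ebele, Abiodun, Obafemi.
Lanre is living and takes 1/5.
Chukwudi is living and takes 1/5.
Ebele is living and takes 1/5.
Abiodun predeceased; the 1/5 allotted to Abiodun's branch passes to Abiodun's issue by representation.
The 1/5 is divided into 3 equal shares of 1/15 among Kehinde, Ronke, Yetunde.
Kehinde is living and takes 1/15.
Ronke is living and takes 1/15.
Yetunde predeceased; the 1/15 allotted to Yetunde's branch passes to Yetunde's issue by representation.
The 1/15 is divided into 2 equal shares of 1/30 among Dayo, Gbenga.
Dayo is living and takes 1/30.
Gbenga predeceased; the 1/30 allotted to Gbenga's branch passes to Gbenga's issue by representation.
Temitope is the sole taker at this level and receives the full 1/30.
Obafemi is living and takes 1/5.

Chukwudi 1/5; Dayo 1/30; Ebele 1/5; Kehinde 1/15; Lanre 1/5; Obafemi 1/5; Ronke 1/15; Temitope 1/30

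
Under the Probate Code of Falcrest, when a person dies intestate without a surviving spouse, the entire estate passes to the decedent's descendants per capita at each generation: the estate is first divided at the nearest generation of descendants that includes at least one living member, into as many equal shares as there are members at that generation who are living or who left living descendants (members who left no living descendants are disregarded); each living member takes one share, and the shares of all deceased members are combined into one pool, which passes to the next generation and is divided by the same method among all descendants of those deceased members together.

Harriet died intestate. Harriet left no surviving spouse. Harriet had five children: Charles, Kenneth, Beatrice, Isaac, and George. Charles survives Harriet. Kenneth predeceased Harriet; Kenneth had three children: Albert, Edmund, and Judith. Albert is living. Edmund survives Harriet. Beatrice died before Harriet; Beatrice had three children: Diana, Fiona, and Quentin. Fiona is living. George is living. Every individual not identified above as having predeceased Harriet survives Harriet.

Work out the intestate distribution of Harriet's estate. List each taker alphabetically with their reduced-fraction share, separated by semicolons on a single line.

There is no surviving spouse, so the entire estate passes to Harriet's descendants per capita at each generation.
At generation 1 (Charles, Kenneth, Beatrice, Isaac, George) there are 5 shares of (1)/5 = 1/5 each.
Living: Charles, Isaac, and George — each takes 1/5.
Deceased: Kenneth and Beatrice. Their combined 2/5 is pooled and carried to generation 2.
At generation 2 (Albert, Edmund, Judith, Diana, Fiona, Quentin) there are 6 shares of (2/5)/6 = 1/15 each.
Living: Albert, Edmund, Judith, Diana, Fiona, and Quentin — each takes 1/15.

Albert 1/15; Charles 1/5; Diana 1/15; Edmund 1/15; Fiona 1/15; George 1/5; Isaac 1/5; Judith 1/15; Quentin 1/15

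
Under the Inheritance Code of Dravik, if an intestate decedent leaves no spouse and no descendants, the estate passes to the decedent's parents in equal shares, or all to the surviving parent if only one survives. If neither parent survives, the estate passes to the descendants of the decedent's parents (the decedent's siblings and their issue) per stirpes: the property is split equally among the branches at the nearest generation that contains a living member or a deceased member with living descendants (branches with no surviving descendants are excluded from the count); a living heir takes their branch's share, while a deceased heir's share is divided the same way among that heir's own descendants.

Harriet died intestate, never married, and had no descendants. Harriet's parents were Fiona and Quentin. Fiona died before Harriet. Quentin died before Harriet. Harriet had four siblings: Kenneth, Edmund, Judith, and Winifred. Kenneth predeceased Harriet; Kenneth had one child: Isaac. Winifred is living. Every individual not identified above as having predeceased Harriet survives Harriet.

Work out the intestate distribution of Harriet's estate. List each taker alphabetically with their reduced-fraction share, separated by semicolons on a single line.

Neither parent survives and there are no descendants, so the estate passes to Harriet's siblings and their issue per stirpes.
The estate is divided into 4 equal shares of 1/4 among Kenneth, Edmund, Judith, Winifred.
Kenneth predeceased; the 1/4 allotted to Kenneth's branch passes to Kenneth's issue by representation.
Isaac is the sole taker at this level and receives the full 1/4.
Edmund is living and takes 1/4.
Judith is living and takes 1/4.
Winifred is living and takes 1/4.

Edmund 1/4; Isaac 1/4; Judith 1/4; Winifred 1/4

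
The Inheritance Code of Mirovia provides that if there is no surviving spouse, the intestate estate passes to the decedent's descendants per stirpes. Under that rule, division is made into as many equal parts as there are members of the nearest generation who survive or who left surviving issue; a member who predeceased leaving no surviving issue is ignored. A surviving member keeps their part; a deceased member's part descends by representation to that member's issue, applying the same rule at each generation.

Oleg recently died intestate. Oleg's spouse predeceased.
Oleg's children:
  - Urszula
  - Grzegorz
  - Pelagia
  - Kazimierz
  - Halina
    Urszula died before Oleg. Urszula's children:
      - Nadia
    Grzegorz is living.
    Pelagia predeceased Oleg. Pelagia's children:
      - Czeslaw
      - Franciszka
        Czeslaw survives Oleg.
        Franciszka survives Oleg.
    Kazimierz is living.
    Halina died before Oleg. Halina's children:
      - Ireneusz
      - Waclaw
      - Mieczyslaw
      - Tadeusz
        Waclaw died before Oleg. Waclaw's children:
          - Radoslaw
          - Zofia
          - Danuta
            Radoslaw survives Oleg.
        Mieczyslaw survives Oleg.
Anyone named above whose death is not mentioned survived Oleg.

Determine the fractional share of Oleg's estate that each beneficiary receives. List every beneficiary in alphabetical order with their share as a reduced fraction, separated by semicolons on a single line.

Czeslaw 1/10; Danuta 1/60; Franciszka 1/10; Grzegorz 1/5; Ireneusz 1/20; Kazimierz 1/5; Mieczyslaw 1/20; Nadia 1/5; Radoslaw 1/60; Tadeusz 1/20; Zofia 1/60

There is no surviving spouse, so the entire estate passes to Oleg's descendants per stirpes.
The estate is divided into 5 equal shares of 1/5 among Urszula, Grzegorz, Pelagia, Kazimierz, Halina.
Urszula predeceased; the 1/5 allotted to Urszula's branch passes to Urszula's issue by representation.
Nadia is the sole taker at this level and receives the full 1/5.
Grzegorz is living and takes 1/5.
Pelagia predeceased; the 1/5 allotted to Pelagia's branch passes to Pelagia's issue by representation.
The 1/5 is divided into 2 equal shares of 1/10 among Czeslaw, Franciszka.
Czeslaw is living and takes 1/10.
Franciszka is living and takes 1/10.
Kazimierz is living and takes 1/5.
Halina predeceased; the 1/5 allotted to Halina's branch passes to Halina's issue by representation.
The 1/5 is divided into 4 equal shares of 1/20 among Ireneusz, Waclaw, Mieczyslaw, Tadeusz.
Ireneusz is living and takes 1/20.
Waclaw predeceased; the 1/20 allotted to Waclaw's branch passes to Waclaw's issue by representation.
The 1/20 is divided into 3 equal shares of 1/60 among Radoslaw, Zofia, Danuta.
Radoslaw is living and takes 1/60.
Zofia is living and takes 1/60.
Danuta is living and takes 1/60.
Mieczyslaw is living and takes 1/20.
Tadeusz is living and takes 1/20.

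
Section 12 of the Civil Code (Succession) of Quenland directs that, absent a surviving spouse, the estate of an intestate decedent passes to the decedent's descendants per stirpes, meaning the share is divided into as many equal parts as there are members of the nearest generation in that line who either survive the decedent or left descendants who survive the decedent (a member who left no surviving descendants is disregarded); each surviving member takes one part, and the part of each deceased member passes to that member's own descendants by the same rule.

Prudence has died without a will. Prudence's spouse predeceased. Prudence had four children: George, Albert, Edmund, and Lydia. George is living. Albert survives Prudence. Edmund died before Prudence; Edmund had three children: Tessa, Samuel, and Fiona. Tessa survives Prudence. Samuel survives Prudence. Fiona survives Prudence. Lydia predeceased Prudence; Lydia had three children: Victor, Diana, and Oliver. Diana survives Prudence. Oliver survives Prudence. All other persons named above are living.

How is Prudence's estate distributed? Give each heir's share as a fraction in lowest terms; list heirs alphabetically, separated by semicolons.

Albert 1/4; Diana 1/12; Fiona 1/12; George 1/4; Oliver 1/12; Samuel 1/12; Tessa 1/12; Victor 1/12

There is no surviving spouse, so the entire estate passes to Prudence's descendants per stirpes.
The estate is divided into 4 equal shares of 1/4 among George, Albert, Edmund, Lydia.
George is living and takes 1/4.
Albert is living and takes 1/4.
Edmund predeceased; the 1/4 allotted to Edmund's branch passes to Edmund's issue by representation.
The 1/4 is divided into 3 equal shares of 1/12 among Tessa, Samuel, Fiona.
Tessa is living and takes 1/12.
Samuel is living and takes 1/12.
Fiona is living and takes 1/12.
Lydia predeceased; the 1/4 allotted to Lydia's branch passes to Lydia's issue by representation.
The 1/4 is divided into 3 equal shares of 1/12 among Victor, Diana, Oliver.
Victor is living and takes 1/12.
Diana is living and takes 1/12.
Oliver is living and takes 1/12.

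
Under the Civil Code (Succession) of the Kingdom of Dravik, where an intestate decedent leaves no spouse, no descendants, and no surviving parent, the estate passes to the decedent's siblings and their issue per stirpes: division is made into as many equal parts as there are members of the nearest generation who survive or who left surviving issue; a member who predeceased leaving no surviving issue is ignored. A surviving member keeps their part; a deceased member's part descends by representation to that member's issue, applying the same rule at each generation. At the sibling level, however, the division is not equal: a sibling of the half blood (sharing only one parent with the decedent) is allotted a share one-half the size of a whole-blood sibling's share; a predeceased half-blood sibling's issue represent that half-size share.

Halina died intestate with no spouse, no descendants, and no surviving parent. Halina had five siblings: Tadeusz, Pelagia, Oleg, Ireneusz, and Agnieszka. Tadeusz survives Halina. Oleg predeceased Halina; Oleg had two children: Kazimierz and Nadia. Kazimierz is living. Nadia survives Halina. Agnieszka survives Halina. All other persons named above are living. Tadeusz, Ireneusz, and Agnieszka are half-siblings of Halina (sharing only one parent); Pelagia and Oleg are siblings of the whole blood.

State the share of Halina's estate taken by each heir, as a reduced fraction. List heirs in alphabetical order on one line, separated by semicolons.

No spouse, descendants, or parent survives, so the estate passes to Halina's siblings per stirpes.
Half-blood siblings count for one-half the weight of whole-blood siblings at the initial division.
Dividing 1 in proportion to weights (total weight 7/2): Tadeusz (weight 1/2) → 1/7; Pelagia (weight 1) → 2/7; Oleg (weight 1) → 2/7; Ireneusz (weight 1/2) → 1/7; Agnieszka (weight 1/2) → 1/7.
Tadeusz is living and takes 1/7.
Pelagia is living and takes 2/7.
Oleg predeceased; the 2/7 allotted to Oleg's branch passes to Oleg's issue by representation.
The 2/7 is divided into 2 equal shares of 1/7 among Kazimierz, Nadia.
Kazimierz is living and takes 1/7.
Nadia is living and takes 1/7.
Ireneusz is living and takes 1/7.
Agnieszka is living and takes 1/7.

Agnieszka 1/7; Ireneusz 1/7; Kazimierz 1/7; Nadia 1/7; Pelagia 2/7; Tadeusz 1/7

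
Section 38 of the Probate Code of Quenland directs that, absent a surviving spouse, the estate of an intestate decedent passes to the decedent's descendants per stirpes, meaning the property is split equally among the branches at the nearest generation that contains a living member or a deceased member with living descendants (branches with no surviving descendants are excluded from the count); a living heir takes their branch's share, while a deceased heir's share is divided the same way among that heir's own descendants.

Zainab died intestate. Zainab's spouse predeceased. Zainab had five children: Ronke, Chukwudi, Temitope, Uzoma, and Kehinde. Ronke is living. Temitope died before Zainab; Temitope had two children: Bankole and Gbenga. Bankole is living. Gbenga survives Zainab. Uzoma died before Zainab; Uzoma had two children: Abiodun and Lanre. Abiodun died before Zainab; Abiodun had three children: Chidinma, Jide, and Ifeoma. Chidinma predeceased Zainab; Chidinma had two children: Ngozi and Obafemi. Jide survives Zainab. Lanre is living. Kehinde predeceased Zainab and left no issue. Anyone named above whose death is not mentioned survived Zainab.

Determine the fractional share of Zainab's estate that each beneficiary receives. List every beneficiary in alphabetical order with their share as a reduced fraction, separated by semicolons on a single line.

There is no surviving spouse, so the entire estate passes to Zainab's descendants per stirpes.
Kehinde left no surviving issue, so that branch lapses and is disregarded.
The estate is divided into 4 equal shares of 1/4 among Ronke, Chukwudi, Temitope, Uzoma.
Ronke is living and takes 1/4.
Chukwudi is living and takes 1/4.
Temitope predeceased; the 1/4 allotted to Temitope's branch passes to Temitope's issue by representation.
The 1/4 is divided into 2 equal shares of 1/8 among Bankole, Gbenga.
Bankole is living and takes 1/8.
Gbenga is living and takes 1/8.
Uzoma predeceased; the 1/4 allotted to Uzoma's branch passes to Uzoma's issue by representation.
The 1/4 is divided into 2 equal shares of 1/8 among Abiodun, Lanre.
Abiodun predeceased; the 1/8 allotted to Abiodun's branch passes to Abiodun's issue by representation.
The 1/8 is divided into 3 equal shares of 1/24 among Chidinma, Jide, Ifeoma.
Chidinma predeceased; the 1/24 allotted to Chidinma's branch passes to Chidinma's issue by representation.
The 1/24 is divided into 2 equal shares of 1/48 among Ngozi, Obafemi.
Ngozi is living and takes 1/48.
Obafemi is living and takes 1/48.
Jide is living and takes 1/24.
Ifeoma is living and takes 1/24.
Lanre is living and takes 1/8.

Bankole 1/8; Chukwudi 1/4; Gbenga 1/8; Ifeoma 1/24; Jide 1/24; Lanre 1/8; Ngozi 1/48; Obafemi 1/48; Ronke 1/4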